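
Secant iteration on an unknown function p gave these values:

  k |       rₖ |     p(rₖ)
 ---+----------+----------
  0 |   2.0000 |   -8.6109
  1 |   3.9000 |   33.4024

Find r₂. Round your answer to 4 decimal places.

2.3894

r₂ = 3.9000 − 33.4024·(3.9000 − 2.0000) / (33.4024 − (-8.6109))
   = 3.9000 − (63.464560)/(42.013300) = 2.389417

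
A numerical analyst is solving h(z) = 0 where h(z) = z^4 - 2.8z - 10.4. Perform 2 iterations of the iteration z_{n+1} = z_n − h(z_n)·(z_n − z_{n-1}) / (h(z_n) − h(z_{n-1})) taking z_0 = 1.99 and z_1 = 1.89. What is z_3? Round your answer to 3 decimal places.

2.000

h(1.99) = -0.28961, h(1.89) = -2.93210
z_2 = 1.89000 − (-2.93210)·(1.89000 − 1.99000) / (-2.93210 − (-0.28961)) = 1.89000 − (0.29321)/(-2.64249) = 2.00096
h(2.00096) = 0.02804
z_3 = 2.00096 − 0.02804·(2.00096 − 1.89000) / (0.02804 − (-2.93210)) = 2.00096 − (0.00311)/(2.96015) = 1.99991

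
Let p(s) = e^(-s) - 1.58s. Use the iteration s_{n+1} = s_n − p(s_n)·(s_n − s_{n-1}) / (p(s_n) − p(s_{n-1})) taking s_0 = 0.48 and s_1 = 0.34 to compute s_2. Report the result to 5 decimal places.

0.41779

p(0.48) = -0.1396166, p(0.34) = 0.1745703
s_2 = 0.3400000 − 0.1745703·(0.3400000 − 0.4800000) / (0.1745703 − (-0.1396166)) = 0.3400000 − (-0.0244398)/(0.3141869) = 0.4177876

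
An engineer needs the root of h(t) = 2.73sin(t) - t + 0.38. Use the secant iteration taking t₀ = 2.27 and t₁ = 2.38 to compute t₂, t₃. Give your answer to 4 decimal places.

2.3395, 2.3405

h(2.27) = 0.199419, h(2.38) = -0.116095
t₂ = 2.380000 − (-0.116095)·(2.380000 − 2.270000) / (-0.116095 − 0.199419) = 2.380000 − (-0.012770)/(-0.315514) = 2.339525
h(2.339525) = 0.002786
t₃ = 2.339525 − 0.002786·(2.339525 − 2.380000) / (0.002786 − (-0.116095)) = 2.339525 − (-0.000113)/(0.118881) = 2.340473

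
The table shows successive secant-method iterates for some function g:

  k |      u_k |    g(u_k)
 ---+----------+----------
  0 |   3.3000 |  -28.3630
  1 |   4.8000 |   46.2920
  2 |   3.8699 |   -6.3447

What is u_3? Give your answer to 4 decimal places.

u_3 = 3.8699 − (-6.3447)·(3.8699 − 4.8000) / (-6.3447 − 46.2920)
   = 3.8699 − (5.901205)/(-52.636700) = 3.982012

3.9820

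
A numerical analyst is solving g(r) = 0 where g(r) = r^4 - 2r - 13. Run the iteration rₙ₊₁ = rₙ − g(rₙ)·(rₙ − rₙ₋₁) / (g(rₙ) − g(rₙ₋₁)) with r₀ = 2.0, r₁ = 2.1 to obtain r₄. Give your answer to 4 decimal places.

2.0325

g(2.0) = -1.000000, g(2.1) = 2.248100
r₂ = 2.100000 − 2.248100·(2.100000 − 2.000000) / (2.248100 − (-1.000000)) = 2.100000 − (0.224810)/(3.248100) = 2.030787
g(2.030787) = -0.053400
r₃ = 2.030787 − (-0.053400)·(2.030787 − 2.100000) / (-0.053400 − 2.248100) = 2.030787 − (0.003696)/(-2.301500) = 2.032393
g(2.032393) = -0.002750
r₄ = 2.032393 − (-0.002750)·(2.032393 − 2.030787) / (-0.002750 − (-0.053400)) = 2.032393 − (-0.000004)/(0.050651) = 2.032480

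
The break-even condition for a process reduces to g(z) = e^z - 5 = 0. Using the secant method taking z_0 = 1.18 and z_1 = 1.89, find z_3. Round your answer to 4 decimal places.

1.6012

g(1.18) = -1.745626, g(1.89) = 1.619369
z_2 = 1.890000 − 1.619369·(1.890000 − 1.180000) / (1.619369 − (-1.745626)) = 1.890000 − (1.149752)/(3.364994) = 1.548320
g(1.548320) = -0.296439
z_3 = 1.548320 − (-0.296439)·(1.548320 − 1.890000) / (-0.296439 − 1.619369) = 1.548320 − (0.101287)/(-1.915808) = 1.601189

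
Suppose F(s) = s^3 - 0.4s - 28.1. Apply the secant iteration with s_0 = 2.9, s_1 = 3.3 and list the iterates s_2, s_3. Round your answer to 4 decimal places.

F(2.9) = -4.871000, F(3.3) = 6.517000
s_2 = 3.300000 − 6.517000·(3.300000 − 2.900000) / (6.517000 − (-4.871000)) = 3.300000 − (2.606800)/(11.388000) = 3.071092
F(3.071092) = -0.363096
s_3 = 3.071092 − (-0.363096)·(3.071092 − 3.300000) / (-0.363096 − 6.517000) = 3.071092 − (0.083116)/(-6.880096) = 3.083173

3.0711, 3.0832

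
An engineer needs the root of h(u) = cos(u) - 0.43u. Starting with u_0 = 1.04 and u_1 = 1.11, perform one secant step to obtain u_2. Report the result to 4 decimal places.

1.0851

h(1.04) = 0.059020, h(1.11) = -0.032638
u_2 = 1.110000 − (-0.032638)·(1.110000 − 1.040000) / (-0.032638 − 0.059020) = 1.110000 − (-0.002285)/(-0.091659) = 1.085074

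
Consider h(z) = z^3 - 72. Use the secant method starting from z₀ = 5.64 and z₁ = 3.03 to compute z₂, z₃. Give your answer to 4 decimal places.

h(5.64) = 107.406144, h(3.03) = -44.181873
z₂ = 3.030000 − (-44.181873)·(3.030000 − 5.640000) / (-44.181873 − 107.406144) = 3.030000 − (115.314689)/(-151.588017) = 3.790711
h(3.790711) = -17.529412
z₃ = 3.790711 − (-17.529412)·(3.790711 − 3.030000) / (-17.529412 − (-44.181873)) = 3.790711 − (-13.334818)/(26.652461) = 4.291033

3.7907, 4.2910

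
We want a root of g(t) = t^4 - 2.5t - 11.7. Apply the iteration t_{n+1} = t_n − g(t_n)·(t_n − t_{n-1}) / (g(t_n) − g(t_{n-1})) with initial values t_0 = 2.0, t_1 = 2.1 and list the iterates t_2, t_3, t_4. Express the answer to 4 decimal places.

2.0219, 2.0232, 2.0233

g(2.0) = -0.700000, g(2.1) = 2.498100
t_2 = 2.100000 − 2.498100·(2.100000 − 2.000000) / (2.498100 − (-0.700000)) = 2.100000 − (0.249810)/(3.198100) = 2.021888
g(2.021888) = -0.042722
t_3 = 2.021888 − (-0.042722)·(2.021888 − 2.100000) / (-0.042722 − 2.498100) = 2.021888 − (0.003337)/(-2.540822) = 2.023201
g(2.023201) = -0.002539
t_4 = 2.023201 − (-0.002539)·(2.023201 − 2.021888) / (-0.002539 − (-0.042722)) = 2.023201 − (-0.000003)/(0.040182) = 2.023284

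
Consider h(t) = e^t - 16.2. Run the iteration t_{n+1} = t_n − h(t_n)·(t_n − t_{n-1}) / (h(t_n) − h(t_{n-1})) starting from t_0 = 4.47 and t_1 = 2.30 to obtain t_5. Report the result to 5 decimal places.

h(4.47) = 71.1567230, h(2.30) = -6.2258175
t_2 = 2.3000000 − (-6.2258175)·(2.3000000 − 4.4700000) / (-6.2258175 − 71.1567230) = 2.3000000 − (13.5100241)/(-77.3825406) = 2.4745875
h(2.4745875) = -4.3231931
t_3 = 2.4745875 − (-4.3231931)·(2.4745875 − 2.3000000) / (-4.3231931 − (-6.2258175)) = 2.4745875 − (-0.7547755)/(1.9026244) = 2.8712898
h(2.8712898) = 1.4597808
t_4 = 2.8712898 − 1.4597808·(2.8712898 − 2.4745875) / (1.4597808 − (-4.3231931)) = 2.8712898 − (0.5790984)/(5.7829740) = 2.7711513
h(2.7711513) = -0.2229826
t_5 = 2.7711513 − (-0.2229826)·(2.7711513 − 2.8712898) / (-0.2229826 − 1.4597808) = 2.7711513 − (0.0223291)/(-1.6827635) = 2.7844206

2.78442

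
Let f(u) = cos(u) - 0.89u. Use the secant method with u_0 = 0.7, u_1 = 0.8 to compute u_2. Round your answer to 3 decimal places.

f(0.7) = 0.14184, f(0.8) = -0.01529
u_2 = 0.80000 − (-0.01529)·(0.80000 − 0.70000) / (-0.01529 − 0.14184) = 0.80000 − (-0.00153)/(-0.15714) = 0.79027

0.790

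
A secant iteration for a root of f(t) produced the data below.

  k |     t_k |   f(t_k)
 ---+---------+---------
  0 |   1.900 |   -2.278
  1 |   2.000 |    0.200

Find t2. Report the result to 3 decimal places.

t2 = 2.000 − 0.200·(2.000 − 1.900) / (0.200 − (-2.278))
   = 2.000 − (0.02000)/(2.47800) = 1.99193

1.992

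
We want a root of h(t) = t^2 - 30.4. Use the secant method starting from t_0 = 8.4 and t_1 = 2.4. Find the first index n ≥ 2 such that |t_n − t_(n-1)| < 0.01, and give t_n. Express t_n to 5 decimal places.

h(8.4) = 40.1600000, h(2.4) = -24.6400000
t_2 = 2.4000000 − (-24.6400000)·(-6.0000000)/(-64.8000000) = 4.6814815;  |Δ| = 2.2814815
h(4.6814815) = -8.4837311
t_3 = 4.6814815 − (-8.4837311)·(2.2814815)/(16.1562689) = 5.8794979;  |Δ| = 1.1980164
h(5.8794979) = 4.1684956
t_4 = 5.8794979 − 4.1684956·(1.1980164)/(12.6522268) = 5.4847906;  |Δ| = 0.3947073
h(5.4847906) = -0.3170720
t_5 = 5.4847906 − (-0.3170720)·(-0.3947073)/(-4.4855676) = 5.5126913;  |Δ| = 0.0279007
h(5.5126913) = -0.0102342
t_6 = 5.5126913 − (-0.0102342)·(0.0279007)/(0.3068378) = 5.5136219;  |Δ| = 0.0009306
|t_6 − t_5| = 0.0009306 < 0.01

n = 6, t_n = 5.51362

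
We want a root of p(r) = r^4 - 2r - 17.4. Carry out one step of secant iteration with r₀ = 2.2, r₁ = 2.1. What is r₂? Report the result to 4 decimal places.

p(2.2) = 1.625600, p(2.1) = -2.151900
r₂ = 2.100000 − (-2.151900)·(2.100000 − 2.200000) / (-2.151900 − 1.625600) = 2.100000 − (0.215190)/(-3.777500) = 2.156966

2.1570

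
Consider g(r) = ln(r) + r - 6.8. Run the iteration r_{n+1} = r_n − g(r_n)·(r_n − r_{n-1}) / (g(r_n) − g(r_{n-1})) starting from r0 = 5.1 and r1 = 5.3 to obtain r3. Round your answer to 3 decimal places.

5.159

g(5.1) = -0.07076, g(5.3) = 0.16771
r2 = 5.30000 − 0.16771·(5.30000 − 5.10000) / (0.16771 − (-0.07076)) = 5.30000 − (0.03354)/(0.23847) = 5.15935
g(5.15935) = 0.00016
r3 = 5.15935 − 0.00016·(5.15935 − 5.30000) / (0.00016 − 0.16771) = 5.15935 − (-0.00002)/(-0.16755) = 5.15922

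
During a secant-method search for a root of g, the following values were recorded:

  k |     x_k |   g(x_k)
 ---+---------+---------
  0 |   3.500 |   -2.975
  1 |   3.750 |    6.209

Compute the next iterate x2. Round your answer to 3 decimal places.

3.581

x2 = 3.750 − 6.209·(3.750 − 3.500) / (6.209 − (-2.975))
   = 3.750 − (1.55225)/(9.18400) = 3.58098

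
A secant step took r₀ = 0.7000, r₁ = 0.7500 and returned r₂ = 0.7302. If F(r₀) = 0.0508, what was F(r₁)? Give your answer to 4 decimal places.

The secant line through (0.7000, 0.0508) and (0.7500, F(r₁)) crosses zero at r₂ = 0.7302.
So (0.7000, 0.0508), (0.7500, F(r₁)), (0.7302, 0) are collinear:
F(r₁) = 0.0508 · (0.7500 − 0.7302) / (0.7000 − 0.7302) = 0.0508 · (0.019800)/(-0.030200) = -0.033306

-0.0333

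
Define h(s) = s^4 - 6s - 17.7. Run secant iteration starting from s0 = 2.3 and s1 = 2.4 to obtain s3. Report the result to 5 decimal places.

h(2.3) = -3.5159000, h(2.4) = 1.0776000
s2 = 2.4000000 − 1.0776000·(2.4000000 − 2.3000000) / (1.0776000 − (-3.5159000)) = 2.4000000 − (0.1077600)/(4.5935000) = 2.3765408
h(2.3765408) = -0.0599505
s3 = 2.3765408 − (-0.0599505)·(2.3765408 − 2.4000000) / (-0.0599505 − 1.0776000) = 2.3765408 − (0.0014064)/(-1.1375505) = 2.3777771

2.37778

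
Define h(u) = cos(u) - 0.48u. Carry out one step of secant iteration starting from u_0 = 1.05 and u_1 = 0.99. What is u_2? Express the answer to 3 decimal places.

1.045

h(1.05) = -0.00643, h(0.99) = 0.07349
u_2 = 0.99000 − 0.07349·(0.99000 − 1.05000) / (0.07349 − (-0.00643)) = 0.99000 − (-0.00441)/(0.07992) = 1.04517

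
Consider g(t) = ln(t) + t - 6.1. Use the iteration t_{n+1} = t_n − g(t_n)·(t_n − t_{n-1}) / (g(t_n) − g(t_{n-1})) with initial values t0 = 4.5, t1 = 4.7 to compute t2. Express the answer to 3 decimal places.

4.579

g(4.5) = -0.09592, g(4.7) = 0.14756
t2 = 4.70000 − 0.14756·(4.70000 − 4.50000) / (0.14756 − (-0.09592)) = 4.70000 − (0.02951)/(0.24349) = 4.57879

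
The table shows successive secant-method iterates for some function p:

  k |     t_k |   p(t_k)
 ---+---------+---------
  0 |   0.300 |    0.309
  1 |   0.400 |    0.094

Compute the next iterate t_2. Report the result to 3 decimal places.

0.444

t_2 = 0.400 − 0.094·(0.400 − 0.300) / (0.094 − 0.309)
   = 0.400 − (0.00940)/(-0.21500) = 0.44372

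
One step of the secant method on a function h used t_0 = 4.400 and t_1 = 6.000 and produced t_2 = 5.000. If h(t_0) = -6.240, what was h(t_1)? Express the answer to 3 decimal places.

10.400

The secant line through (4.400, -6.240) and (6.000, h(t_1)) crosses zero at t_2 = 5.000.
So (4.400, -6.240), (6.000, h(t_1)), (5.000, 0) are collinear:
h(t_1) = -6.240 · (6.000 − 5.000) / (4.400 − 5.000) = -6.240 · (1.00000)/(-0.60000) = 10.40000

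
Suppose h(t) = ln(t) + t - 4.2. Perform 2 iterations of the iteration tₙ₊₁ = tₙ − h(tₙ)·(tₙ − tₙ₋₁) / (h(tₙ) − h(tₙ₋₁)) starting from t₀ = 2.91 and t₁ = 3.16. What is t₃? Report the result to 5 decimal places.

3.07628

h(2.91) = -0.2218469, h(3.16) = 0.1105720
t₂ = 3.1600000 − 0.1105720·(3.1600000 − 2.9100000) / (0.1105720 − (-0.2218469)) = 3.1600000 − (0.0276430)/(0.3324189) = 3.0768429
h(3.0768429) = 0.0007469
t₃ = 3.0768429 − 0.0007469·(3.0768429 − 3.1600000) / (0.0007469 − 0.1105720) = 3.0768429 − (-0.0000621)/(-0.1098251) = 3.0762773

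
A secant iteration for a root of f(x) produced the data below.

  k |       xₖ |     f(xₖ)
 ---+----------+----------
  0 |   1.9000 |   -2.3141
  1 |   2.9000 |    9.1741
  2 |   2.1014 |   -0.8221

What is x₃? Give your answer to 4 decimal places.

x₃ = 2.1014 − (-0.8221)·(2.1014 − 2.9000) / (-0.8221 − 9.1741)
   = 2.1014 − (0.656529)/(-9.996200) = 2.167078

2.1671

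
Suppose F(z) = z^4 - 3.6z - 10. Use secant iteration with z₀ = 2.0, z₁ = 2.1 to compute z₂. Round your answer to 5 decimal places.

2.03886

F(2.0) = -1.2000000, F(2.1) = 1.8881000
z₂ = 2.1000000 − 1.8881000·(2.1000000 − 2.0000000) / (1.8881000 − (-1.2000000)) = 2.1000000 − (0.1888100)/(3.0881000) = 2.0388588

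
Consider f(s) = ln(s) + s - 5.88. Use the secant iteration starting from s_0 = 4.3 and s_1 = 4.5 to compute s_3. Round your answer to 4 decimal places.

4.3987

f(4.3) = -0.121385, f(4.5) = 0.124077
s_2 = 4.500000 − 0.124077·(4.500000 − 4.300000) / (0.124077 − (-0.121385)) = 4.500000 − (0.024815)/(0.245462) = 4.398903
f(4.398903) = 0.000258
s_3 = 4.398903 − 0.000258·(4.398903 − 4.500000) / (0.000258 − 0.124077) = 4.398903 − (-0.000026)/(-0.123819) = 4.398692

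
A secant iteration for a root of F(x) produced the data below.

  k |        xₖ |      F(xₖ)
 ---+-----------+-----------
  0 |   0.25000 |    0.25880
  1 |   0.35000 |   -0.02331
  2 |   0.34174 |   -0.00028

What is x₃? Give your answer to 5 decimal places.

x₃ = 0.34174 − (-0.00028)·(0.34174 − 0.35000) / (-0.00028 − (-0.02331))
   = 0.34174 − (0.0000023)/(0.0230300) = 0.3416396

0.34164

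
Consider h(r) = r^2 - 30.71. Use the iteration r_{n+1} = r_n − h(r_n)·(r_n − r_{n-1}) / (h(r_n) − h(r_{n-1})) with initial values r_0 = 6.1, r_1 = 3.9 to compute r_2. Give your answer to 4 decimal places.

5.4500

h(6.1) = 6.500000, h(3.9) = -15.500000
r_2 = 3.900000 − (-15.500000)·(3.900000 − 6.100000) / (-15.500000 − 6.500000) = 3.900000 − (34.100000)/(-22.000000) = 5.450000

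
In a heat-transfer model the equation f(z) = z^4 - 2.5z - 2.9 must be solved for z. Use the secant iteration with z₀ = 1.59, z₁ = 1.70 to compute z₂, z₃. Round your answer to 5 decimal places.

1.62156, 1.62408

f(1.59) = -0.4837104, f(1.70) = 1.2021000
z₂ = 1.7000000 − 1.2021000·(1.7000000 − 1.5900000) / (1.2021000 − (-0.4837104)) = 1.7000000 − (0.1322310)/(1.6858104) = 1.6215624
f(1.6215624) = -0.0398225
z₃ = 1.6215624 − (-0.0398225)·(1.6215624 − 1.7000000) / (-0.0398225 − 1.2021000) = 1.6215624 − (0.0031236)/(-1.2419225) = 1.6240775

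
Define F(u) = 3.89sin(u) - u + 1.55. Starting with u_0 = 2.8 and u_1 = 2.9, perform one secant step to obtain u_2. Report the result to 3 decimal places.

F(2.8) = 0.05310, F(2.9) = -0.41932
u_2 = 2.90000 − (-0.41932)·(2.90000 − 2.80000) / (-0.41932 − 0.05310) = 2.90000 − (-0.04193)/(-0.47242) = 2.81124

2.811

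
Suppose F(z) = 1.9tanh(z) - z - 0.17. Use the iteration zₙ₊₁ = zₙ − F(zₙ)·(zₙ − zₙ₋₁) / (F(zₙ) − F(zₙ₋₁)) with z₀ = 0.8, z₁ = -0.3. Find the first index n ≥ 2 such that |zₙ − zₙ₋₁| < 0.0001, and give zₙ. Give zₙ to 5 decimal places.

F(0.8) = 0.2916699, F(-0.3) = -0.4234940
z₂ = -0.3000000 − (-0.4234940)·(-1.1000000)/(-0.7151638) = 0.3513799;  |Δ| = 0.6513799
F(0.3513799) = 0.1200577
z₃ = 0.3513799 − 0.1200577·(0.6513799)/(0.5435517) = 0.2075055;  |Δ| = 0.1438744
F(0.2075055) = 0.0111920
z₄ = 0.2075055 − 0.0111920·(-0.1438744)/(-0.1088658) = 0.1927144;  |Δ| = 0.0147911
F(0.1927144) = -0.0010236
z₅ = 0.1927144 − (-0.0010236)·(-0.0147911)/(-0.0122155) = 0.1939538;  |Δ| = 0.0012394
F(0.1939538) = 0.0000060
z₆ = 0.1939538 − 0.0000060·(0.0012394)/(0.0010296) = 0.1939466;  |Δ| = 0.0000072
|z₆ − z₅| = 0.0000072 < 0.0001

n = 6, zₙ = 0.19395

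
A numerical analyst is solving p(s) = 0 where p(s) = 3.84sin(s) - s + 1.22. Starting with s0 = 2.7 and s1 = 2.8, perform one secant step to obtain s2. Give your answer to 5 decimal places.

p(2.7) = 0.1611387, p(2.8) = -0.2936455
s2 = 2.8000000 − (-0.2936455)·(2.8000000 − 2.7000000) / (-0.2936455 − 0.1611387) = 2.8000000 − (-0.0293646)/(-0.4547842) = 2.7354319

2.73543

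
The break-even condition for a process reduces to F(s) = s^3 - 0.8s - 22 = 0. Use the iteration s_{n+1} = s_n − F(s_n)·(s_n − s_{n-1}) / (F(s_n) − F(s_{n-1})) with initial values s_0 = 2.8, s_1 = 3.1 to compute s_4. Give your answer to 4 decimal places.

2.8972

F(2.8) = -2.288000, F(3.1) = 5.311000
s_2 = 3.100000 − 5.311000·(3.100000 − 2.800000) / (5.311000 − (-2.288000)) = 3.100000 − (1.593300)/(7.599000) = 2.890328
F(2.890328) = -0.166482
s_3 = 2.890328 − (-0.166482)·(2.890328 − 3.100000) / (-0.166482 − 5.311000) = 2.890328 − (0.034907)/(-5.477482) = 2.896700
F(2.896700) = -0.011514
s_4 = 2.896700 − (-0.011514)·(2.896700 − 2.890328) / (-0.011514 − (-0.166482)) = 2.896700 − (-0.000073)/(0.154968) = 2.897174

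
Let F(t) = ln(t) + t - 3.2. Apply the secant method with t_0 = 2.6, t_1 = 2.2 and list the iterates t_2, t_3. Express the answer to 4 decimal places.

2.3492, 2.3469

F(2.6) = 0.355511, F(2.2) = -0.211543
t_2 = 2.200000 − (-0.211543)·(2.200000 − 2.600000) / (-0.211543 − 0.355511) = 2.200000 − (0.084617)/(-0.567054) = 2.349222
F(2.349222) = 0.003306
t_3 = 2.349222 − 0.003306·(2.349222 − 2.200000) / (0.003306 − (-0.211543)) = 2.349222 − (0.000493)/(0.214849) = 2.346926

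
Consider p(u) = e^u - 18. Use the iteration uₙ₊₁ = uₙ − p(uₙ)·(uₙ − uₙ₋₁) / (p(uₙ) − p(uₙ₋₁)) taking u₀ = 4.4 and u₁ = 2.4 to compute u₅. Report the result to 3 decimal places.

2.890

p(4.4) = 63.45087, p(2.4) = -6.97682
u₂ = 2.40000 − (-6.97682)·(2.40000 − 4.40000) / (-6.97682 − 63.45087) = 2.40000 − (13.95365)/(-70.42769) = 2.59813
p(2.59813) = -4.56145
u₃ = 2.59813 − (-4.56145)·(2.59813 − 2.40000) / (-4.56145 − (-6.97682)) = 2.59813 − (-0.90375)/(2.41537) = 2.97229
p(2.97229) = 1.53666
u₄ = 2.97229 − 1.53666·(2.97229 − 2.59813) / (1.53666 − (-4.56145)) = 2.97229 − (0.57496)/(6.09811) = 2.87801
p(2.87801) = -0.22120
u₅ = 2.87801 − (-0.22120)·(2.87801 − 2.97229) / (-0.22120 − 1.53666) = 2.87801 − (0.02086)/(-1.75785) = 2.88987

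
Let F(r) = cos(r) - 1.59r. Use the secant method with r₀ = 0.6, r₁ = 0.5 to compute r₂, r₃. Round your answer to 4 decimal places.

F(0.6) = -0.128664, F(0.5) = 0.082583
r₂ = 0.500000 − 0.082583·(0.500000 − 0.600000) / (0.082583 − (-0.128664)) = 0.500000 − (-0.008258)/(0.211247) = 0.539093
F(0.539093) = 0.001017
r₃ = 0.539093 − 0.001017·(0.539093 − 0.500000) / (0.001017 − 0.082583) = 0.539093 − (0.000040)/(-0.081566) = 0.539580

0.5391, 0.5396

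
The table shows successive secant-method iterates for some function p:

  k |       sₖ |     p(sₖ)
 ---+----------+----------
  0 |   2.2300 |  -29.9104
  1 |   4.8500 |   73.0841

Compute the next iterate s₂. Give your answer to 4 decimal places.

s₂ = 4.8500 − 73.0841·(4.8500 − 2.2300) / (73.0841 − (-29.9104))
   = 4.8500 − (191.480342)/(102.994500) = 2.990868

2.9909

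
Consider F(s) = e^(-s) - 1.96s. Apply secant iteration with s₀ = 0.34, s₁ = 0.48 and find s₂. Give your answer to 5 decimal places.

0.35729

F(0.34) = 0.0453703, F(0.48) = -0.3220166
s₂ = 0.4800000 − (-0.3220166)·(0.4800000 − 0.3400000) / (-0.3220166 − 0.0453703) = 0.4800000 − (-0.0450823)/(-0.3673869) = 0.3572893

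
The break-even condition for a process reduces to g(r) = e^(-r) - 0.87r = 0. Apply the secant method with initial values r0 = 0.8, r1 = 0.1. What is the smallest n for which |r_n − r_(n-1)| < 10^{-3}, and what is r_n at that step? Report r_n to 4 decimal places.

g(0.8) = -0.246671, g(0.1) = 0.817837
r2 = 0.100000 − 0.817837·(-0.700000)/(1.064508) = 0.637794;  |Δ| = 0.537794
g(0.637794) = -0.026424
r3 = 0.637794 − (-0.026424)·(0.537794)/(-0.844261) = 0.620962;  |Δ| = 0.016832
g(0.620962) = -0.002810
r4 = 0.620962 − (-0.002810)·(-0.016832)/(0.023614) = 0.618959;  |Δ| = 0.002003
g(0.618959) = 0.000010
r5 = 0.618959 − 0.000010·(-0.002003)/(0.002820) = 0.618966;  |Δ| = 0.000007
|r5 − r4| = 0.000007 < 10^{-3}

n = 5, r_n = 0.6190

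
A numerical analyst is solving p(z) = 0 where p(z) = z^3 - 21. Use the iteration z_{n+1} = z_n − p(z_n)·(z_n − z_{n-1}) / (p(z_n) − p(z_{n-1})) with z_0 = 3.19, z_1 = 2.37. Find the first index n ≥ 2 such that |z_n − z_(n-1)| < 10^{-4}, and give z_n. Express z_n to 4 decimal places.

n = 6, z_n = 2.7589

p(3.19) = 11.461759, p(2.37) = -7.687947
z_2 = 2.370000 − (-7.687947)·(-0.820000)/(-19.149706) = 2.699202;  |Δ| = 0.329202
p(2.699202) = -1.334453
z_3 = 2.699202 − (-1.334453)·(0.329202)/(6.353494) = 2.768345;  |Δ| = 0.069144
p(2.768345) = 0.215870
z_4 = 2.768345 − 0.215870·(0.069144)/(1.550323) = 2.758718;  |Δ| = 0.009628
p(2.758718) = -0.004714
z_5 = 2.758718 − (-0.004714)·(-0.009628)/(-0.220584) = 2.758923;  |Δ| = 0.000206
p(2.758923) = -0.000016
z_6 = 2.758923 − (-0.000016)·(0.000206)/(0.004698) = 2.758924;  |Δ| = 0.000001
|z_6 − z_5| = 0.000001 < 10^{-4}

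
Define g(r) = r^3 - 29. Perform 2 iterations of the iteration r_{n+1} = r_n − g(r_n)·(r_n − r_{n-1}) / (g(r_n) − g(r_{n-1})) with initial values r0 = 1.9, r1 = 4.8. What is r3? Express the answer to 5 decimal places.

g(1.9) = -22.1410000, g(4.8) = 81.5920000
r2 = 4.8000000 − 81.5920000·(4.8000000 − 1.9000000) / (81.5920000 − (-22.1410000)) = 4.8000000 − (236.6168000)/(103.7330000) = 2.5189824
g(2.5189824) = -13.0163709
r3 = 2.5189824 − (-13.0163709)·(2.5189824 − 4.8000000) / (-13.0163709 − 81.5920000) = 2.5189824 − (29.6905713)/(-94.6083709) = 2.8328084

2.83281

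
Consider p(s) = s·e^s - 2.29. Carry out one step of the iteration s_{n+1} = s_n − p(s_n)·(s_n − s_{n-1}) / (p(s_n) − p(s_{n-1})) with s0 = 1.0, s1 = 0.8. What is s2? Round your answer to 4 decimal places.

p(1.0) = 0.428282, p(0.8) = -0.509567
s2 = 0.800000 − (-0.509567)·(0.800000 − 1.000000) / (-0.509567 − 0.428282) = 0.800000 − (0.101913)/(-0.937849) = 0.908667

0.9087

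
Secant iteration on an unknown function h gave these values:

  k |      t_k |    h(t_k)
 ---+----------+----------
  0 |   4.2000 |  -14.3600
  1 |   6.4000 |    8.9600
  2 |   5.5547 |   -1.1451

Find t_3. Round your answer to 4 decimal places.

5.6505

t_3 = 5.5547 − (-1.1451)·(5.5547 − 6.4000) / (-1.1451 − 8.9600)
   = 5.5547 − (0.967953)/(-10.105100) = 5.650489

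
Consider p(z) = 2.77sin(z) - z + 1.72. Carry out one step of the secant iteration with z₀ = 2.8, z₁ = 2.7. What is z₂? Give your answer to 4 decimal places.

2.7573

p(2.8) = -0.152083, p(2.7) = 0.203842
z₂ = 2.700000 − 0.203842·(2.700000 − 2.800000) / (0.203842 − (-0.152083)) = 2.700000 − (-0.020384)/(0.355925) = 2.757271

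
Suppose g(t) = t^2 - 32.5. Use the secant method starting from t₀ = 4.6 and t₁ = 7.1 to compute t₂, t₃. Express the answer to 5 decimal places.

5.56923, 5.68634

g(4.6) = -11.3400000, g(7.1) = 17.9100000
t₂ = 7.1000000 − 17.9100000·(7.1000000 − 4.6000000) / (17.9100000 − (-11.3400000)) = 7.1000000 − (44.7750000)/(29.2500000) = 5.5692308
g(5.5692308) = -1.4836686
t₃ = 5.5692308 − (-1.4836686)·(5.5692308 − 7.1000000) / (-1.4836686 − 17.9100000) = 5.5692308 − (2.2711543)/(-19.3936686) = 5.6863388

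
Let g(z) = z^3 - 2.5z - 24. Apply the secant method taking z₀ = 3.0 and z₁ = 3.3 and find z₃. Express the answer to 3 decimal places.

3.172

g(3.0) = -4.50000, g(3.3) = 3.68700
z₂ = 3.30000 − 3.68700·(3.30000 − 3.00000) / (3.68700 − (-4.50000)) = 3.30000 − (1.10610)/(8.18700) = 3.16490
g(3.16490) = -0.21086
z₃ = 3.16490 − (-0.21086)·(3.16490 − 3.30000) / (-0.21086 − 3.68700) = 3.16490 − (0.02849)/(-3.89786) = 3.17220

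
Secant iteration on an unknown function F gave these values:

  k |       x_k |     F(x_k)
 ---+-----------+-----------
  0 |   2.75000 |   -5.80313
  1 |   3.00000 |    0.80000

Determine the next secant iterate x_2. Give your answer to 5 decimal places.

x_2 = 3.00000 − 0.80000·(3.00000 − 2.75000) / (0.80000 − (-5.80313))
   = 3.00000 − (0.2000000)/(6.6031300) = 2.9697113

2.96971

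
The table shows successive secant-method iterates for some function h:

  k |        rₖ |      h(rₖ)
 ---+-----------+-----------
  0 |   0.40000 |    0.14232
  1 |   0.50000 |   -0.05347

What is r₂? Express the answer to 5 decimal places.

r₂ = 0.50000 − (-0.05347)·(0.50000 − 0.40000) / (-0.05347 − 0.14232)
   = 0.50000 − (-0.0053470)/(-0.1957900) = 0.4726901

0.47269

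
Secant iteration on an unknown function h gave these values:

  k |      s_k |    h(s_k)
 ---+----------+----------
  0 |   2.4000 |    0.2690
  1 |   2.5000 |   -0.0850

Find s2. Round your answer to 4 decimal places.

s2 = 2.5000 − (-0.0850)·(2.5000 − 2.4000) / (-0.0850 − 0.2690)
   = 2.5000 − (-0.008500)/(-0.354000) = 2.475989

2.4760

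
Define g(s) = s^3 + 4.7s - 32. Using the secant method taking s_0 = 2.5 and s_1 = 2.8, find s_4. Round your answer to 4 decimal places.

2.6859

g(2.5) = -4.625000, g(2.8) = 3.112000
s_2 = 2.800000 − 3.112000·(2.800000 − 2.500000) / (3.112000 − (-4.625000)) = 2.800000 − (0.933600)/(7.737000) = 2.679333
g(2.679333) = -0.172669
s_3 = 2.679333 − (-0.172669)·(2.679333 − 2.800000) / (-0.172669 − 3.112000) = 2.679333 − (0.020835)/(-3.284669) = 2.685676
g(2.685676) = -0.005921
s_4 = 2.685676 − (-0.005921)·(2.685676 − 2.679333) / (-0.005921 − (-0.172669)) = 2.685676 − (-0.000038)/(0.166748) = 2.685902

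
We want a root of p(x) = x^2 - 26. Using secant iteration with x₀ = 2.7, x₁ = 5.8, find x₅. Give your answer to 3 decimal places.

5.099

p(2.7) = -18.71000, p(5.8) = 7.64000
x₂ = 5.80000 − 7.64000·(5.80000 − 2.70000) / (7.64000 − (-18.71000)) = 5.80000 − (23.68400)/(26.35000) = 4.90118
p(4.90118) = -1.97847
x₃ = 4.90118 − (-1.97847)·(4.90118 − 5.80000) / (-1.97847 − 7.64000) = 4.90118 − (1.77829)/(-9.61847) = 5.08606
p(5.08606) = -0.13200
x₄ = 5.08606 − (-0.13200)·(5.08606 − 4.90118) / (-0.13200 − (-1.97847)) = 5.08606 − (-0.02440)/(1.84647) = 5.09928
p(5.09928) = 0.00262
x₅ = 5.09928 − 0.00262·(5.09928 − 5.08606) / (0.00262 − (-0.13200)) = 5.09928 − (0.00003)/(0.13461) = 5.09902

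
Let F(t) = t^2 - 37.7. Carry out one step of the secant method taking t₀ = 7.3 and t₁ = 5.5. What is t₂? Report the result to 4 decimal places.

F(7.3) = 15.590000, F(5.5) = -7.450000
t₂ = 5.500000 − (-7.450000)·(5.500000 − 7.300000) / (-7.450000 − 15.590000) = 5.500000 − (13.410000)/(-23.040000) = 6.082031

6.0820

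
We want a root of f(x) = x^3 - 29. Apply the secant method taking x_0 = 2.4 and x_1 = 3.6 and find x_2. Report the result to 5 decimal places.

f(2.4) = -15.1760000, f(3.6) = 17.6560000
x_2 = 3.6000000 − 17.6560000·(3.6000000 − 2.4000000) / (17.6560000 − (-15.1760000)) = 3.6000000 − (21.1872000)/(32.8320000) = 2.9546784

2.95468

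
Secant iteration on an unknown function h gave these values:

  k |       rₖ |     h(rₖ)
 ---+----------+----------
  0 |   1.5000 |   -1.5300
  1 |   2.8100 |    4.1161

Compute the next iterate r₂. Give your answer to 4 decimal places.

1.8550

r₂ = 2.8100 − 4.1161·(2.8100 − 1.5000) / (4.1161 − (-1.5300))
   = 2.8100 − (5.392091)/(5.646100) = 1.854988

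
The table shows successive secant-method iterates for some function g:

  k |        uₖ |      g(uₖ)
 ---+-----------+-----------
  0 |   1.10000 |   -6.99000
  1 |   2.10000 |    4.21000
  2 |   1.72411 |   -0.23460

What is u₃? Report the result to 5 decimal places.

u₃ = 1.72411 − (-0.23460)·(1.72411 − 2.10000) / (-0.23460 − 4.21000)
   = 1.72411 − (0.0881838)/(-4.4446000) = 1.7439507

1.74395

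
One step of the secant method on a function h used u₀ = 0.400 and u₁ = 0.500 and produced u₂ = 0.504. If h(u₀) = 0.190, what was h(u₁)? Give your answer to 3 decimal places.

The secant line through (0.400, 0.190) and (0.500, h(u₁)) crosses zero at u₂ = 0.504.
So (0.400, 0.190), (0.500, h(u₁)), (0.504, 0) are collinear:
h(u₁) = 0.190 · (0.500 − 0.504) / (0.400 − 0.504) = 0.190 · (-0.00400)/(-0.10400) = 0.00731

0.007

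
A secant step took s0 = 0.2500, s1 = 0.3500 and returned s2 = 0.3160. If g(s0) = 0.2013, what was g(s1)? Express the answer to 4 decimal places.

-0.1037

The secant line through (0.2500, 0.2013) and (0.3500, g(s1)) crosses zero at s2 = 0.3160.
So (0.2500, 0.2013), (0.3500, g(s1)), (0.3160, 0) are collinear:
g(s1) = 0.2013 · (0.3500 − 0.3160) / (0.2500 − 0.3160) = 0.2013 · (0.034000)/(-0.066000) = -0.103700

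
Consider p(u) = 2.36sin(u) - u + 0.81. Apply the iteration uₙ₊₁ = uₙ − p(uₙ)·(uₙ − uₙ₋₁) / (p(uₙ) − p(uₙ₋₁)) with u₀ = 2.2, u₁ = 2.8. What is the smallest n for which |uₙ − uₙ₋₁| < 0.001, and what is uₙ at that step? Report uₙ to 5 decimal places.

n = 5, uₙ = 2.40149

p(2.2) = 0.5180515, p(2.8) = -1.1994280
u₂ = 2.8000000 − (-1.1994280)·(0.6000000)/(-1.7174795) = 2.3809809;  |Δ| = 0.4190191
p(2.3809809) = 0.0559200
u₃ = 2.3809809 − 0.0559200·(-0.4190191)/(1.2553480) = 2.3996462;  |Δ| = 0.0186654
p(2.3996462) = 0.0050624
u₄ = 2.3996462 − 0.0050624·(0.0186654)/(-0.0508576) = 2.4015042;  |Δ| = 0.0018580
p(2.4015042) = -0.0000306
u₅ = 2.4015042 − (-0.0000306)·(0.0018580)/(-0.0050930) = 2.4014930;  |Δ| = 0.0000112
|u₅ − u₄| = 0.0000112 < 0.001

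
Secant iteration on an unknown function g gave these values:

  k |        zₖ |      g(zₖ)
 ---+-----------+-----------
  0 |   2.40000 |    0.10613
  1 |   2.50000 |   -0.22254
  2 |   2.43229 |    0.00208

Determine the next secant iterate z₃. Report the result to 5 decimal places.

2.43292

z₃ = 2.43229 − 0.00208·(2.43229 − 2.50000) / (0.00208 − (-0.22254))
   = 2.43229 − (-0.0001408)/(0.2246200) = 2.4329170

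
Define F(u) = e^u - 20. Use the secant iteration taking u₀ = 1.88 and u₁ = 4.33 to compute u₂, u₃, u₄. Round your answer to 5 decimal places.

2.35476, 2.64057, 3.13082

F(1.88) = -13.4464951, F(4.33) = 55.9442866
u₂ = 4.3300000 − 55.9442866·(4.3300000 − 1.8800000) / (55.9442866 − (-13.4464951)) = 4.3300000 − (137.0635021)/(69.3907817) = 2.3547592
F(2.3547592) = -9.4644083
u₃ = 2.3547592 − (-9.4644083)·(2.3547592 − 4.3300000) / (-9.4644083 − 55.9442866) = 2.3547592 − (18.6944852)/(-65.4086948) = 2.6405696
F(2.6405696) = -5.9788120
u₄ = 2.6405696 − (-5.9788120)·(2.6405696 − 2.3547592) / (-5.9788120 − (-9.4644083)) = 2.6405696 − (-1.7088066)/(3.4855963) = 3.1308176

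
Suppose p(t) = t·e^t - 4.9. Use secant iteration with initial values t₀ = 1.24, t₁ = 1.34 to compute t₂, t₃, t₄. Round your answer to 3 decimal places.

1.314, 1.315, 1.315

p(1.24) = -0.61504, p(1.34) = 0.21752
t₂ = 1.34000 − 0.21752·(1.34000 − 1.24000) / (0.21752 − (-0.61504)) = 1.34000 − (0.02175)/(0.83256) = 1.31387
p(1.31387) = -0.01166
t₃ = 1.31387 − (-0.01166)·(1.31387 − 1.34000) / (-0.01166 − 0.21752) = 1.31387 − (0.00030)/(-0.22918) = 1.31520
p(1.31520) = -0.00021
t₄ = 1.31520 − (-0.00021)·(1.31520 − 1.31387) / (-0.00021 − (-0.01166)) = 1.31520 − (0.00000)/(0.01145) = 1.31523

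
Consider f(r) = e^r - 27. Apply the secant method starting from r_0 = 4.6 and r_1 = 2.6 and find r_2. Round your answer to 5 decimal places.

f(4.6) = 72.4843156, f(2.6) = -13.5362620
r_2 = 2.6000000 − (-13.5362620)·(2.6000000 − 4.6000000) / (-13.5362620 − 72.4843156) = 2.6000000 − (27.0725239)/(-86.0205776) = 2.9147215

2.91472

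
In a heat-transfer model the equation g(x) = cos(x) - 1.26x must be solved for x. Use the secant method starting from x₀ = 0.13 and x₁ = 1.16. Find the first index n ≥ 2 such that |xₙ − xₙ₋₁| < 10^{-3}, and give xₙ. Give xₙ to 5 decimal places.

n = 5, xₙ = 0.63768

g(0.13) = 0.8277619, g(1.16) = -1.0622605
x₂ = 1.1600000 − (-1.0622605)·(1.0300000)/(-1.8900224) = 0.5811030;  |Δ| = 0.5788970
g(0.5811030) = 0.1036679
x₃ = 0.5811030 − 0.1036679·(-0.5788970)/(1.1659284) = 0.6325753;  |Δ| = 0.0514723
g(0.6325753) = 0.0094627
x₄ = 0.6325753 − 0.0094627·(0.0514723)/(-0.0942052) = 0.6377456;  |Δ| = 0.0051703
g(0.6377456) = -0.0001194
x₅ = 0.6377456 − (-0.0001194)·(0.0051703)/(-0.0095821) = 0.6376812;  |Δ| = 0.0000644
|x₅ − x₄| = 0.0000644 < 10^{-3}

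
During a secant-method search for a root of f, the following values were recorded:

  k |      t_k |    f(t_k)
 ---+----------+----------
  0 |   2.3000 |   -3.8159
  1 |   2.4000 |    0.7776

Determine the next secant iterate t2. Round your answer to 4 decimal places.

2.3831

t2 = 2.4000 − 0.7776·(2.4000 − 2.3000) / (0.7776 − (-3.8159))
   = 2.4000 − (0.077760)/(4.593500) = 2.383072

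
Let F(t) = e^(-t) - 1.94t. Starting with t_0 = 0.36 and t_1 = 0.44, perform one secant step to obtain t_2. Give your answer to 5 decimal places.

0.35972

F(0.36) = -0.0007237, F(0.44) = -0.2095636
t_2 = 0.4400000 − (-0.2095636)·(0.4400000 − 0.3600000) / (-0.2095636 − (-0.0007237)) = 0.4400000 − (-0.0167651)/(-0.2088399) = 0.3597228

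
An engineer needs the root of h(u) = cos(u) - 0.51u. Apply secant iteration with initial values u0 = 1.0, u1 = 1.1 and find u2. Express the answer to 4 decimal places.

1.0220

h(1.0) = 0.030302, h(1.1) = -0.107404
u2 = 1.100000 − (-0.107404)·(1.100000 − 1.000000) / (-0.107404 − 0.030302) = 1.100000 − (-0.010740)/(-0.137706) = 1.022005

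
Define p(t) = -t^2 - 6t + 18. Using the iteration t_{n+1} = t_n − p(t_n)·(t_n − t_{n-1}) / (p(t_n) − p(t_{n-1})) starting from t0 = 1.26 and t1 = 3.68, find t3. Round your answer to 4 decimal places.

2.1801

p(1.26) = 8.852400, p(3.68) = -17.622400
t2 = 3.680000 − (-17.622400)·(3.680000 − 1.260000) / (-17.622400 − 8.852400) = 3.680000 − (-42.646208)/(-26.474800) = 2.069177
p(2.069177) = 1.303441
t3 = 2.069177 − 1.303441·(2.069177 − 3.680000) / (1.303441 − (-17.622400)) = 2.069177 − (-2.099613)/(18.925841) = 2.180116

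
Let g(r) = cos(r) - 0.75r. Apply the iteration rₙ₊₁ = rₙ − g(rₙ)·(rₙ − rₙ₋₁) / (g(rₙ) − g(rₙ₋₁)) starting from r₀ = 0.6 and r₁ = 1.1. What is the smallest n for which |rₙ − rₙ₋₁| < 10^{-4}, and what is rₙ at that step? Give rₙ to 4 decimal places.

g(0.6) = 0.375336, g(1.1) = -0.371404
r₂ = 1.100000 − (-0.371404)·(0.500000)/(-0.746739) = 0.851316;  |Δ| = 0.248684
g(0.851316) = 0.020506
r₃ = 0.851316 − 0.020506·(-0.248684)/(0.391910) = 0.864329;  |Δ| = 0.013012
g(0.864329) = 0.000905
r₄ = 0.864329 − 0.000905·(0.013012)/(-0.019602) = 0.864929;  |Δ| = 0.000601
g(0.864929) = -0.000003
r₅ = 0.864929 − (-0.000003)·(0.000601)/(-0.000907) = 0.864927;  |Δ| = 0.000002
|r₅ − r₄| = 0.000002 < 10^{-4}

n = 5, rₙ = 0.8649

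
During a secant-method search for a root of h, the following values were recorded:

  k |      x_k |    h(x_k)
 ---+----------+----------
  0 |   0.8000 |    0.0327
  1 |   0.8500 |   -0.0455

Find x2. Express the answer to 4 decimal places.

0.8209

x2 = 0.8500 − (-0.0455)·(0.8500 − 0.8000) / (-0.0455 − 0.0327)
   = 0.8500 − (-0.002275)/(-0.078200) = 0.820908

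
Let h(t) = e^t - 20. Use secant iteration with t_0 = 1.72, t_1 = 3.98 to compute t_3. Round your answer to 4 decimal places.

h(1.72) = -14.415472, h(3.98) = 33.517034
t_2 = 3.980000 − 33.517034·(3.980000 − 1.720000) / (33.517034 − (-14.415472)) = 3.980000 − (75.748497)/(47.932506) = 2.399684
h(2.399684) = -8.980304
t_3 = 2.399684 − (-8.980304)·(2.399684 − 3.980000) / (-8.980304 − 33.517034) = 2.399684 − (14.191717)/(-42.497339) = 2.733628

2.7336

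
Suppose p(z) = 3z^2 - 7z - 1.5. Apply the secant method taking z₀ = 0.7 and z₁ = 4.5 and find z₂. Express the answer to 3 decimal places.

p(0.7) = -4.93000, p(4.5) = 27.75000
z₂ = 4.50000 − 27.75000·(4.50000 − 0.70000) / (27.75000 − (-4.93000)) = 4.50000 − (105.45000)/(32.68000) = 1.27326

1.273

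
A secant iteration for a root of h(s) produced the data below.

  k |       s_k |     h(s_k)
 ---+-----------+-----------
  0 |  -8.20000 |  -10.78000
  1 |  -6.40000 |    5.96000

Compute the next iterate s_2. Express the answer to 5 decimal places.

s_2 = -6.40000 − 5.96000·(-6.40000 − (-8.20000)) / (5.96000 − (-10.78000))
   = -6.40000 − (10.7280000)/(16.7400000) = -7.0408602

-7.04086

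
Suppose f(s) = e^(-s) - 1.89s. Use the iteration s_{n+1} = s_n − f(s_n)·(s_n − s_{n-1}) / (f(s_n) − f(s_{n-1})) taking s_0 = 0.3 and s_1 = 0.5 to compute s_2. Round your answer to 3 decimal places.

0.368

f(0.3) = 0.17382, f(0.5) = -0.33847
s_2 = 0.50000 − (-0.33847)·(0.50000 − 0.30000) / (-0.33847 − 0.17382) = 0.50000 − (-0.06769)/(-0.51229) = 0.36786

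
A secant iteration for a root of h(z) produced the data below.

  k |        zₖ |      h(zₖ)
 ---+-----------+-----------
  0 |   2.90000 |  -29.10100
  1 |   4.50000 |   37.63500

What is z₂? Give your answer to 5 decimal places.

3.59770

z₂ = 4.50000 − 37.63500·(4.50000 − 2.90000) / (37.63500 − (-29.10100))
   = 4.50000 − (60.2160000)/(66.7360000) = 3.5976984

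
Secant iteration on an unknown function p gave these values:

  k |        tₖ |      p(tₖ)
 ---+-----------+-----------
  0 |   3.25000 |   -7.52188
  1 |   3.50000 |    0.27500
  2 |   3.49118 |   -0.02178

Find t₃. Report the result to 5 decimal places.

3.49183

t₃ = 3.49118 − (-0.02178)·(3.49118 − 3.50000) / (-0.02178 − 0.27500)
   = 3.49118 − (0.0001921)/(-0.2967800) = 3.4918273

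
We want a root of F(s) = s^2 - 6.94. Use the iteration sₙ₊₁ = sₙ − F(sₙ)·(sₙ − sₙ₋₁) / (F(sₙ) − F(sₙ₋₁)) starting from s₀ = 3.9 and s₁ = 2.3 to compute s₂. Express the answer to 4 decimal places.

F(3.9) = 8.270000, F(2.3) = -1.650000
s₂ = 2.300000 − (-1.650000)·(2.300000 − 3.900000) / (-1.650000 − 8.270000) = 2.300000 − (2.640000)/(-9.920000) = 2.566129

2.5661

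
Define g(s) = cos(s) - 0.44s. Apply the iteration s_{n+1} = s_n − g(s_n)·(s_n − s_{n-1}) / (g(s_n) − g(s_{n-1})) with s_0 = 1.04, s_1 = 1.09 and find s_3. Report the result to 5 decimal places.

g(1.04) = 0.0486203, g(1.09) = -0.0171146
s_2 = 1.0900000 − (-0.0171146)·(1.0900000 − 1.0400000) / (-0.0171146 − 0.0486203) = 1.0900000 − (-0.0008557)/(-0.0657349) = 1.0769821
g(1.0769821) = 0.0001158
s_3 = 1.0769821 − 0.0001158·(1.0769821 − 1.0900000) / (0.0001158 − (-0.0171146)) = 1.0769821 − (-0.0000015)/(0.0172304) = 1.0770696

1.07707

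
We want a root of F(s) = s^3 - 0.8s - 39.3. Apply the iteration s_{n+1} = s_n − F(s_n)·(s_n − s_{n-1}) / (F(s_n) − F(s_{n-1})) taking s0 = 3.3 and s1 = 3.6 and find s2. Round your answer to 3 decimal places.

F(3.3) = -6.00300, F(3.6) = 4.47600
s2 = 3.60000 − 4.47600·(3.60000 − 3.30000) / (4.47600 − (-6.00300)) = 3.60000 − (1.34280)/(10.47900) = 3.47186

3.472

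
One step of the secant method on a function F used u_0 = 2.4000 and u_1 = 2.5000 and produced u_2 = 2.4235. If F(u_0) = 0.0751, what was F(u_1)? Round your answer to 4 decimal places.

The secant line through (2.4000, 0.0751) and (2.5000, F(u_1)) crosses zero at u_2 = 2.4235.
So (2.4000, 0.0751), (2.5000, F(u_1)), (2.4235, 0) are collinear:
F(u_1) = 0.0751 · (2.5000 − 2.4235) / (2.4000 − 2.4235) = 0.0751 · (0.076500)/(-0.023500) = -0.244474

-0.2445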